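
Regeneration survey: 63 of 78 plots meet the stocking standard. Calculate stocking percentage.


Formula: Stocking % = stocked plots / total plots * 100
Stocking = 63 / 78 * 100
Stocking = 0.8077 * 100 = 80.8%

80.8


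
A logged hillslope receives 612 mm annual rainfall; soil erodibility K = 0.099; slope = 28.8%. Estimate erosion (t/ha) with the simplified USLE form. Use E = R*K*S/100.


Formula: E = R * K * S / 100  (simplified USLE)
R * K = 612 * 0.099 = 60.588
E = 60.588 * 28.8 / 100 = 17.45 t/ha

17.45


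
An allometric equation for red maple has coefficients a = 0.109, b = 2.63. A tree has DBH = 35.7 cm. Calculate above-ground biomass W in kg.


Formula: W = a * DBH^b  (allometric power law)
DBH^b = 35.7^2.63 = 12120.4127
W = 0.109 * 12120.4127 = 1321.1 kg

1321.1


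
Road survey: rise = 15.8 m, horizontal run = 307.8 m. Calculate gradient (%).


Formula: Gradient = rise / run * 100
Gradient = 15.8 / 307.8 * 100 = 5.1%

5.1


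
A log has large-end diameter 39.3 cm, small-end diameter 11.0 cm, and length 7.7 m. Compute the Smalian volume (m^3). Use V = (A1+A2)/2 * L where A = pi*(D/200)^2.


Smalian: V = (A1 + A2)/2 * L,  A = pi*(D/200)^2
A1 = pi*(39.3/200)^2 = 0.121304 m^2
A2 = pi*(11.0/200)^2 = 0.009503 m^2
V = (0.121304+0.009503)/2*7.7 = 0.5036 m^3

0.5036


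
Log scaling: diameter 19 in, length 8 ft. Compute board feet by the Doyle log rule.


Doyle: BF = (D - 4)^2 * L / 16
Adjusted diameter = 19 - 4 = 15 in
(D-4)^2 = 15^2 = 225
BF = 225 * 8 / 16 = 113 BF

113


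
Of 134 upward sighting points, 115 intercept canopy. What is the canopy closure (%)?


Formula: Canopy closure = covered points / total points * 100
Closure = 115 / 134 * 100
Closure = 0.8582 * 100 = 85.8%

85.8


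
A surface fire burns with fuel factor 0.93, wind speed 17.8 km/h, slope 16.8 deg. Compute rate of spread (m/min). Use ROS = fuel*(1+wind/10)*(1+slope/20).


Formula: ROS = fuel * (1 + wind/10) * (1 + slope/20)
Wind factor = 1 + 17.8/10 = 2.78
Slope factor = 1 + 16.8/20 = 1.84
ROS = 0.93 * 2.78 * 1.84 = 4.76 m/min

4.76


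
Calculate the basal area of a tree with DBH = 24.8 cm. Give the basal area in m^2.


Formula: BA = pi * (DBH/2)^2 / 10000  (cm^2 to m^2)
Radius = DBH/2 = 24.8/2 = 12.4 cm
BA = pi * 12.4^2 / 10000
   = 483.0513 cm^2 / 10000
   = 0.0483 m^2

0.0483


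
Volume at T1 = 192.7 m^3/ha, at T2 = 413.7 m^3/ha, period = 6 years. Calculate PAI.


Formula: PAI = (V_T2 - V_T1) / (T2 - T1)
Volume increment = 413.7 - 192.7 = 221.0 m^3/ha
PAI = 221.0 / 6 = 36.83 m^3/ha/year

36.83


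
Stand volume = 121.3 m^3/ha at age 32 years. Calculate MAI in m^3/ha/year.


Formula: MAI = Total Volume / Stand Age
MAI = 121.3 m^3/ha / 32 years
MAI = 3.79 m^3/ha/year

3.79


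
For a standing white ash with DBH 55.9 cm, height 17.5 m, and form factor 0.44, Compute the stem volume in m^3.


Formula: V = pi * (DBH/200)^2 * H * ff
Radius = DBH/200 = 55.9/200 = 0.2795 m
Radius^2 = 0.2795^2 = 0.07812025 m^2
V = pi * 0.07812025 * 17.5 * 0.44
V = 1.89 m^3

1.89


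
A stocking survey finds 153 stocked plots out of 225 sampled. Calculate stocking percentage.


Formula: Stocking % = stocked plots / total plots * 100
Stocking = 153 / 225 * 100
Stocking = 0.68 * 100 = 68.0%

68.0


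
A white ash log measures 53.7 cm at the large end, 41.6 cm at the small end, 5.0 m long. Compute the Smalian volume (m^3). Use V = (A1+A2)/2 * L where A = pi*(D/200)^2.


Smalian: V = (A1 + A2)/2 * L,  A = pi*(D/200)^2
A1 = pi*(53.7/200)^2 = 0.226484 m^2
A2 = pi*(41.6/200)^2 = 0.135918 m^2
V = (0.226484+0.135918)/2*5.0 = 0.906 m^3

0.906


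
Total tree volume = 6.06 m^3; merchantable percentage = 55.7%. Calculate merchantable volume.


Formula: MV = V_total * (merchantable_pct / 100)
Merchantable fraction = 55.7% / 100 = 0.557
MV = 6.06 m^3 * 0.557 = 3.375 m^3

3.375


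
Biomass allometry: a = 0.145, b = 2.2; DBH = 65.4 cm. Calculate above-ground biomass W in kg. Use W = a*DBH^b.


Formula: W = a * DBH^b  (allometric power law)
DBH^b = 65.4^2.2 = 9868.9522
W = 0.145 * 9868.9522 = 1431.0 kg

1431.0


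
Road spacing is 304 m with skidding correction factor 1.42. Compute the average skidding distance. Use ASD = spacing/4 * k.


Formula: ASD = (spacing / 4) * correction
Uncorrected distance = spacing / 4 = 304 / 4 = 76 m
ASD = 76 * 1.42 = 108 m

108


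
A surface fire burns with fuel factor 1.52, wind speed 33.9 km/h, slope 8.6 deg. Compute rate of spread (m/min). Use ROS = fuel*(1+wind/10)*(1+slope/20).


Formula: ROS = fuel * (1 + wind/10) * (1 + slope/20)
Wind factor = 1 + 33.9/10 = 4.39
Slope factor = 1 + 8.6/20 = 1.43
ROS = 1.52 * 4.39 * 1.43 = 9.54 m/min

9.54


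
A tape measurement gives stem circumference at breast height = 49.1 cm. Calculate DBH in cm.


Formula: DBH = C / pi
DBH = 49.1 / pi
pi = 3.14159...
DBH = 15.6 cm

15.6


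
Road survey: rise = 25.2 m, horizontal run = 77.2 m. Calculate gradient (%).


Formula: Gradient = rise / run * 100
Gradient = 25.2 / 77.2 * 100 = 32.6%

32.6


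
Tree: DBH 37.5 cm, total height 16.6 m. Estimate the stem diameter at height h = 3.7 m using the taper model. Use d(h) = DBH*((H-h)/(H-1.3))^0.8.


Taper: d(h) = DBH * ((H - h) / (H - 1.3))^0.8
Numerator = H - h = 16.6 - 3.7 = 12.9 m
Denominator = H - 1.3 = 16.6 - 1.3 = 15.3 m
Ratio = 12.9 / 15.3 = 0.84314
d = 37.5 * 0.84314^0.8 = 32.7 cm

32.7


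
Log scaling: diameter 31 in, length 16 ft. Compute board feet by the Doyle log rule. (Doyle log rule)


Doyle: BF = (D - 4)^2 * L / 16
Adjusted diameter = 31 - 4 = 27 in
(D-4)^2 = 27^2 = 729
BF = 729 * 16 / 16 = 729 BF

729


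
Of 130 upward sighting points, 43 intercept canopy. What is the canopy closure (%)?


Formula: Canopy closure = covered points / total points * 100
Closure = 43 / 130 * 100
Closure = 0.3308 * 100 = 33.1%

33.1


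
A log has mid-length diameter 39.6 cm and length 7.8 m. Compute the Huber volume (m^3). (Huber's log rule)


Huber: V = Am * L,  Am = pi*(Dm/200)^2
Am = pi*(39.6/200)^2 = 0.123163 m^2
V = 0.123163*7.8 = 0.9607 m^3

0.9607


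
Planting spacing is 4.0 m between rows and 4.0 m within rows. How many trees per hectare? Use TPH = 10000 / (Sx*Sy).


Formula: TPH = 10000 m^2/ha / (spacing_x * spacing_y)
Area per tree = 4.0 m * 4.0 m = 16.0 m^2
TPH = 10000 / 16.0 = 625 trees/ha

625


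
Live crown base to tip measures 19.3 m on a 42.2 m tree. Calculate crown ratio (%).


Formula: Crown Ratio = (Crown Length / Total Height) * 100
CR = (19.3 m / 42.2 m) * 100
CR = 0.4573 * 100 = 45.7%

45.7


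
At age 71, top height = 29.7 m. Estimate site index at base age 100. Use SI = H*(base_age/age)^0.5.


Formula: SI = H_dom * (base_age / age)^0.5
Age ratio = 100 / 71 = 1.40845
sqrt(age_ratio) = 1.18678
SI = 29.7 * 1.18678 = 35.2 m

35.2


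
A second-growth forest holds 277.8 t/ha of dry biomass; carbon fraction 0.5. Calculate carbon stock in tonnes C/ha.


Formula: Carbon Stock = Biomass * Carbon Fraction
C = 277.8 t/ha * 0.5
C = 138.9 t C/ha

138.9


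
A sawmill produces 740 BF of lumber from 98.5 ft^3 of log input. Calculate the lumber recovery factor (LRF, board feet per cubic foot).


Formula: LRF = Lumber Output (BF) / Log Input (ft^3)
LRF = 740 BF / 98.5 ft^3
LRF = 7.51 BF/ft^3

7.51


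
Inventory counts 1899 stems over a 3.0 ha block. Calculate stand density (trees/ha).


Formula: Stand Density = N_trees / Area_ha
Density = 1899 trees / 3.0 ha
Density = 633 trees/ha

633


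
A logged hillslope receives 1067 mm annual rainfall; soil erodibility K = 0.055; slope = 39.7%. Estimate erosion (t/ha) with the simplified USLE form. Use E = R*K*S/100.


Formula: E = R * K * S / 100  (simplified USLE)
R * K = 1067 * 0.055 = 58.685
E = 58.685 * 39.7 / 100 = 23.3 t/ha

23.3


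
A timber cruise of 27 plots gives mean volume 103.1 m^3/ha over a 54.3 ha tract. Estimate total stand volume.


Formula: Total Volume = Mean Volume per ha * Total Area
Total Volume = 103.1 m^3/ha * 54.3 ha
Total Volume = 5598 m^3

5598


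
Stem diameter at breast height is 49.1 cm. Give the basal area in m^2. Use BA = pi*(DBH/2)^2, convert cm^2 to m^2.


Formula: BA = pi * (DBH/2)^2 / 10000  (cm^2 to m^2)
Radius = DBH/2 = 49.1/2 = 24.55 cm
BA = pi * 24.55^2 / 10000
   = 1893.4457 cm^2 / 10000
   = 0.1893 m^2

0.1893


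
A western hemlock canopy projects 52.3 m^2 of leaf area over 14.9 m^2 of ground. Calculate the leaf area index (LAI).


Formula: LAI = total leaf area / ground area  (dimensionless)
LAI = 52.3 m^2 / 14.9 m^2
LAI = 3.51

3.51


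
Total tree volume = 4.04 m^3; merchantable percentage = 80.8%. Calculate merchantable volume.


Formula: MV = V_total * (merchantable_pct / 100)
Merchantable fraction = 80.8% / 100 = 0.808
MV = 4.04 m^3 * 0.808 = 3.264 m^3

3.264


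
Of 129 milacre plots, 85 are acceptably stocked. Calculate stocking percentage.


Formula: Stocking % = stocked plots / total plots * 100
Stocking = 85 / 129 * 100
Stocking = 0.6589 * 100 = 65.9%

65.9


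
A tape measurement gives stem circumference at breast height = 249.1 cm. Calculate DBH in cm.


Formula: DBH = C / pi
DBH = 249.1 / pi
pi = 3.14159...
DBH = 79.3 cm

79.3


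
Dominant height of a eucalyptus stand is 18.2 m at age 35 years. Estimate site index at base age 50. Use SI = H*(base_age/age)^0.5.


Formula: SI = H_dom * (base_age / age)^0.5
Age ratio = 50 / 35 = 1.42857
sqrt(age_ratio) = 1.19523
SI = 18.2 * 1.19523 = 21.8 m

21.8


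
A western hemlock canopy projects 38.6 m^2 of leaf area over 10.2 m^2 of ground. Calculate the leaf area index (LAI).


Formula: LAI = total leaf area / ground area  (dimensionless)
LAI = 38.6 m^2 / 10.2 m^2
LAI = 3.78

3.78


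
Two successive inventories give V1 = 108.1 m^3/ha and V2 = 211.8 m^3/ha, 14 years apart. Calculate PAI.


Formula: PAI = (V_T2 - V_T1) / (T2 - T1)
Volume increment = 211.8 - 108.1 = 103.7 m^3/ha
PAI = 103.7 / 14 = 7.41 m^3/ha/year

7.41


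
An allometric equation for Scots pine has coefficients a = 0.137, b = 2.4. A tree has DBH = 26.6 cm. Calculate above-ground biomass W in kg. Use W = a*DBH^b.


Formula: W = a * DBH^b  (allometric power law)
DBH^b = 26.6^2.4 = 2628.5481
W = 0.137 * 2628.5481 = 360.1 kg

360.1


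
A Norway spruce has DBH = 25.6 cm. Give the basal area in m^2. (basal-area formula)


Formula: BA = pi * (DBH/2)^2 / 10000  (cm^2 to m^2)
Radius = DBH/2 = 25.6/2 = 12.8 cm
BA = pi * 12.8^2 / 10000
   = 514.7185 cm^2 / 10000
   = 0.0515 m^2

0.0515


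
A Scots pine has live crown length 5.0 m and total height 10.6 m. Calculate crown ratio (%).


Formula: Crown Ratio = (Crown Length / Total Height) * 100
CR = (5.0 m / 10.6 m) * 100
CR = 0.4717 * 100 = 47.2%

47.2


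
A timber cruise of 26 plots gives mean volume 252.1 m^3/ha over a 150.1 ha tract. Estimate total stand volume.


Formula: Total Volume = Mean Volume per ha * Total Area
Total Volume = 252.1 m^3/ha * 150.1 ha
Total Volume = 37840 m^3

37840


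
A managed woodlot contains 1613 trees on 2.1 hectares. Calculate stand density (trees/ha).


Formula: Stand Density = N_trees / Area_ha
Density = 1613 trees / 2.1 ha
Density = 768 trees/ha

768


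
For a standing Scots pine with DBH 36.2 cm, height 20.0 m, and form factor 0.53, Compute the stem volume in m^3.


Formula: V = pi * (DBH/200)^2 * H * ff
Radius = DBH/200 = 36.2/200 = 0.181 m
Radius^2 = 0.181^2 = 0.032761 m^2
V = pi * 0.032761 * 20.0 * 0.53
V = 1.091 m^3

1.091


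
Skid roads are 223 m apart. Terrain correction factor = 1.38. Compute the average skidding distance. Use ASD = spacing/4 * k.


Formula: ASD = (spacing / 4) * correction
Uncorrected distance = spacing / 4 = 223 / 4 = 55.75 m
ASD = 55.75 * 1.38 = 77 m

77


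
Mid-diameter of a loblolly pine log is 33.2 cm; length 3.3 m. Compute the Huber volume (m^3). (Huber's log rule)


Huber: V = Am * L,  Am = pi*(Dm/200)^2
Am = pi*(33.2/200)^2 = 0.08657 m^2
V = 0.08657*3.3 = 0.2857 m^3

0.2857


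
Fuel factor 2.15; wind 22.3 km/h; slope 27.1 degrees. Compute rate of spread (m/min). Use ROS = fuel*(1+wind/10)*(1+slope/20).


Formula: ROS = fuel * (1 + wind/10) * (1 + slope/20)
Wind factor = 1 + 22.3/10 = 3.23
Slope factor = 1 + 27.1/20 = 2.355
ROS = 2.15 * 3.23 * 2.355 = 16.35 m/min

16.35


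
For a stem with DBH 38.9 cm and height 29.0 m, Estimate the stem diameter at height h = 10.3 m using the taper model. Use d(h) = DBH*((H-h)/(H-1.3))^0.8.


Taper: d(h) = DBH * ((H - h) / (H - 1.3))^0.8
Numerator = H - h = 29.0 - 10.3 = 18.7 m
Denominator = H - 1.3 = 29.0 - 1.3 = 27.7 m
Ratio = 18.7 / 27.7 = 0.67509
d = 38.9 * 0.67509^0.8 = 28.4 cm

28.4


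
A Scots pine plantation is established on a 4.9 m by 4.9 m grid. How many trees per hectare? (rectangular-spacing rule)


Formula: TPH = 10000 m^2/ha / (spacing_x * spacing_y)
Area per tree = 4.9 m * 4.9 m = 24.01 m^2
TPH = 10000 / 24.01 = 416 trees/ha

416


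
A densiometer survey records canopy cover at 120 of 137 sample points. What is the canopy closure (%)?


Formula: Canopy closure = covered points / total points * 100
Closure = 120 / 137 * 100
Closure = 0.8759 * 100 = 87.6%

87.6


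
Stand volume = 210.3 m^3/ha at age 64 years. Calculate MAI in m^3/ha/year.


Formula: MAI = Total Volume / Stand Age
MAI = 210.3 m^3/ha / 64 years
MAI = 3.29 m^3/ha/year

3.29


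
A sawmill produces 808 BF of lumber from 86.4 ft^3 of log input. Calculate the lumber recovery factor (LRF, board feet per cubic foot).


Formula: LRF = Lumber Output (BF) / Log Input (ft^3)
LRF = 808 BF / 86.4 ft^3
LRF = 9.35 BF/ft^3

9.35


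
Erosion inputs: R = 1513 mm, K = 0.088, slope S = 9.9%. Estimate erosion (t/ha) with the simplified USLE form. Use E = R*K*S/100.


Formula: E = R * K * S / 100  (simplified USLE)
R * K = 1513 * 0.088 = 133.144
E = 133.144 * 9.9 / 100 = 13.18 t/ha

13.18


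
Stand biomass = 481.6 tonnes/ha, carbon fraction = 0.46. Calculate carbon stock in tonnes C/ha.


Formula: Carbon Stock = Biomass * Carbon Fraction
C = 481.6 t/ha * 0.46
C = 221.5 t C/ha

221.5


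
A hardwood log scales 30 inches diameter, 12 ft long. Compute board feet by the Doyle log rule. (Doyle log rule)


Doyle: BF = (D - 4)^2 * L / 16
Adjusted diameter = 30 - 4 = 26 in
(D-4)^2 = 26^2 = 676
BF = 676 * 12 / 16 = 507 BF

507


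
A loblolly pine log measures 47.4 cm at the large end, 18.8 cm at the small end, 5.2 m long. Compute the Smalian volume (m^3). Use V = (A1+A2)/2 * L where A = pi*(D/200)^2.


Smalian: V = (A1 + A2)/2 * L,  A = pi*(D/200)^2
A1 = pi*(47.4/200)^2 = 0.17646 m^2
A2 = pi*(18.8/200)^2 = 0.027759 m^2
V = (0.17646+0.027759)/2*5.2 = 0.531 m^3

0.531


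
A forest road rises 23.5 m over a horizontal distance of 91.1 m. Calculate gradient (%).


Formula: Gradient = rise / run * 100
Gradient = 23.5 / 91.1 * 100 = 25.8%

25.8


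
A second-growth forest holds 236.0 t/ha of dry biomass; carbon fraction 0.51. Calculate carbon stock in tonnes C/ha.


Formula: Carbon Stock = Biomass * Carbon Fraction
C = 236.0 t/ha * 0.51
C = 120.4 t C/ha

120.4


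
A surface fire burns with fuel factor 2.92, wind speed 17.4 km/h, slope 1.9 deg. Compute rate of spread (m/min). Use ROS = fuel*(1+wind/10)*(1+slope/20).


Formula: ROS = fuel * (1 + wind/10) * (1 + slope/20)
Wind factor = 1 + 17.4/10 = 2.74
Slope factor = 1 + 1.9/20 = 1.095
ROS = 2.92 * 2.74 * 1.095 = 8.76 m/min

8.76


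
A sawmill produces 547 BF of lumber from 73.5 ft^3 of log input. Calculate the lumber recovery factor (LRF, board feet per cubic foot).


Formula: LRF = Lumber Output (BF) / Log Input (ft^3)
LRF = 547 BF / 73.5 ft^3
LRF = 7.44 BF/ft^3

7.44


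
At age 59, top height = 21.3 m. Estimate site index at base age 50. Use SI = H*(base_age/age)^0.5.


Formula: SI = H_dom * (base_age / age)^0.5
Age ratio = 50 / 59 = 0.84746
sqrt(age_ratio) = 0.92057
SI = 21.3 * 0.92057 = 19.6 m

19.6


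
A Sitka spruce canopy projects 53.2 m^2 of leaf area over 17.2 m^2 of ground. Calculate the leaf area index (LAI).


Formula: LAI = total leaf area / ground area  (dimensionless)
LAI = 53.2 m^2 / 17.2 m^2
LAI = 3.09

3.09


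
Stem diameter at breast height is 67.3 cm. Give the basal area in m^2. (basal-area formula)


Formula: BA = pi * (DBH/2)^2 / 10000  (cm^2 to m^2)
Radius = DBH/2 = 67.3/2 = 33.65 cm
BA = pi * 33.65^2 / 10000
   = 3557.296 cm^2 / 10000
   = 0.3557 m^2

0.3557


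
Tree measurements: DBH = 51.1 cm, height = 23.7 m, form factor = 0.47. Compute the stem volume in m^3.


Formula: V = pi * (DBH/200)^2 * H * ff
Radius = DBH/200 = 51.1/200 = 0.2555 m
Radius^2 = 0.2555^2 = 0.06528025 m^2
V = pi * 0.06528025 * 23.7 * 0.47
V = 2.284 m^3

2.284


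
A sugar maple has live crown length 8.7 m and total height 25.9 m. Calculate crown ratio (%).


Formula: Crown Ratio = (Crown Length / Total Height) * 100
CR = (8.7 m / 25.9 m) * 100
CR = 0.3359 * 100 = 33.6%

33.6


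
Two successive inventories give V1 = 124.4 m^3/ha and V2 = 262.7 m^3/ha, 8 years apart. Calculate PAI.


Formula: PAI = (V_T2 - V_T1) / (T2 - T1)
Volume increment = 262.7 - 124.4 = 138.3 m^3/ha
PAI = 138.3 / 8 = 17.29 m^3/ha/year

17.29


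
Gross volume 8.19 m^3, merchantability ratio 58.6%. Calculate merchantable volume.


Formula: MV = V_total * (merchantable_pct / 100)
Merchantable fraction = 58.6% / 100 = 0.586
MV = 8.19 m^3 * 0.586 = 4.799 m^3

4.799


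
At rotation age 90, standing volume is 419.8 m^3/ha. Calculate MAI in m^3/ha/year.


Formula: MAI = Total Volume / Stand Age
MAI = 419.8 m^3/ha / 90 years
MAI = 4.66 m^3/ha/year

4.66


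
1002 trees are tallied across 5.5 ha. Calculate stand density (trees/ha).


Formula: Stand Density = N_trees / Area_ha
Density = 1002 trees / 5.5 ha
Density = 182 trees/ha

182


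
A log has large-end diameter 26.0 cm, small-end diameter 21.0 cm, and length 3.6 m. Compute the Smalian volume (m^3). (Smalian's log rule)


Smalian: V = (A1 + A2)/2 * L,  A = pi*(D/200)^2
A1 = pi*(26.0/200)^2 = 0.053093 m^2
A2 = pi*(21.0/200)^2 = 0.034636 m^2
V = (0.053093+0.034636)/2*3.6 = 0.1579 m^3

0.1579


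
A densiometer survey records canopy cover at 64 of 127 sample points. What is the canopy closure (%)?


Formula: Canopy closure = covered points / total points * 100
Closure = 64 / 127 * 100
Closure = 0.5039 * 100 = 50.4%

50.4


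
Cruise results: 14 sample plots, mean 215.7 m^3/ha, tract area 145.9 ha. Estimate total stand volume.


Formula: Total Volume = Mean Volume per ha * Total Area
Total Volume = 215.7 m^3/ha * 145.9 ha
Total Volume = 31471 m^3

31471


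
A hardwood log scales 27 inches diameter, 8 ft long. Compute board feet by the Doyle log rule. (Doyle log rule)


Doyle: BF = (D - 4)^2 * L / 16
Adjusted diameter = 27 - 4 = 23 in
(D-4)^2 = 23^2 = 529
BF = 529 * 8 / 16 = 265 BF

265


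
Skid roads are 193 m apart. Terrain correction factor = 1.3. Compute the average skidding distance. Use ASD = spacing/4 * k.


Formula: ASD = (spacing / 4) * correction
Uncorrected distance = spacing / 4 = 193 / 4 = 48.25 m
ASD = 48.25 * 1.3 = 63 m

63


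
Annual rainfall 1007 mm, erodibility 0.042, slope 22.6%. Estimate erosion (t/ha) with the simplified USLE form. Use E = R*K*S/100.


Formula: E = R * K * S / 100  (simplified USLE)
R * K = 1007 * 0.042 = 42.294
E = 42.294 * 22.6 / 100 = 9.56 t/ha

9.56


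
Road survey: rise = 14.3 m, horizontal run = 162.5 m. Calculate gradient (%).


Formula: Gradient = rise / run * 100
Gradient = 14.3 / 162.5 * 100 = 8.8%

8.8


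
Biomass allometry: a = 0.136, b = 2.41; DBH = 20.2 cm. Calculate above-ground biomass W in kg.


Formula: W = a * DBH^b  (allometric power law)
DBH^b = 20.2^2.41 = 1399.2548
W = 0.136 * 1399.2548 = 190.3 kg

190.3


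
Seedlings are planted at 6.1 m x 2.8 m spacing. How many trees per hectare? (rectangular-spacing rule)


Formula: TPH = 10000 m^2/ha / (spacing_x * spacing_y)
Area per tree = 6.1 m * 2.8 m = 17.08 m^2
TPH = 10000 / 17.08 = 585 trees/ha

585


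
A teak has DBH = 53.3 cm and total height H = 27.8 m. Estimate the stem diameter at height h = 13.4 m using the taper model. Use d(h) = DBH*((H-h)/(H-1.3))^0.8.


Taper: d(h) = DBH * ((H - h) / (H - 1.3))^0.8
Numerator = H - h = 27.8 - 13.4 = 14.4 m
Denominator = H - 1.3 = 27.8 - 1.3 = 26.5 m
Ratio = 14.4 / 26.5 = 0.5434
d = 53.3 * 0.5434^0.8 = 32.7 cm

32.7


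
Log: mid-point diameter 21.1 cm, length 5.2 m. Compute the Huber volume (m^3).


Huber: V = Am * L,  Am = pi*(Dm/200)^2
Am = pi*(21.1/200)^2 = 0.034967 m^2
V = 0.034967*5.2 = 0.1818 m^3

0.1818


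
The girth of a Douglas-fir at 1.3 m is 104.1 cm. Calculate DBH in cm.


Formula: DBH = C / pi
DBH = 104.1 / pi
pi = 3.14159...
DBH = 33.1 cm

33.1


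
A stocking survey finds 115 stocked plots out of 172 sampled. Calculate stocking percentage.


Formula: Stocking % = stocked plots / total plots * 100
Stocking = 115 / 172 * 100
Stocking = 0.6686 * 100 = 66.9%

66.9


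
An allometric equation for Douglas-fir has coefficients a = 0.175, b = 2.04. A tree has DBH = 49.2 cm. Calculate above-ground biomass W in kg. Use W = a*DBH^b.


Formula: W = a * DBH^b  (allometric power law)
DBH^b = 49.2^2.04 = 2828.8428
W = 0.175 * 2828.8428 = 495.0 kg

495.0


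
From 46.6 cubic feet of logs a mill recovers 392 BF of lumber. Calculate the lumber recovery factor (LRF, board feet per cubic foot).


Formula: LRF = Lumber Output (BF) / Log Input (ft^3)
LRF = 392 BF / 46.6 ft^3
LRF = 8.41 BF/ft^3

8.41


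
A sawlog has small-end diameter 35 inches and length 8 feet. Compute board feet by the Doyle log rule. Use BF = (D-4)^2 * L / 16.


Doyle: BF = (D - 4)^2 * L / 16
Adjusted diameter = 35 - 4 = 31 in
(D-4)^2 = 31^2 = 961
BF = 961 * 8 / 16 = 481 BF

481


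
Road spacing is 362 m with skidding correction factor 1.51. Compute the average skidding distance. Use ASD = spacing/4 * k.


Formula: ASD = (spacing / 4) * correction
Uncorrected distance = spacing / 4 = 362 / 4 = 90.5 m
ASD = 90.5 * 1.51 = 137 m

137


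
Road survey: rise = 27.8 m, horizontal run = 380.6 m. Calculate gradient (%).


Formula: Gradient = rise / run * 100
Gradient = 27.8 / 380.6 * 100 = 7.3%

7.3


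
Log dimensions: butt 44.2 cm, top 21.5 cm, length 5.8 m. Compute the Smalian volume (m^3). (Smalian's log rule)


Smalian: V = (A1 + A2)/2 * L,  A = pi*(D/200)^2
A1 = pi*(44.2/200)^2 = 0.153439 m^2
A2 = pi*(21.5/200)^2 = 0.036305 m^2
V = (0.153439+0.036305)/2*5.8 = 0.5503 m^3

0.5503


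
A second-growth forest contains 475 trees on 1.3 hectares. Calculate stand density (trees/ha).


Formula: Stand Density = N_trees / Area_ha
Density = 475 trees / 1.3 ha
Density = 365 trees/ha

365


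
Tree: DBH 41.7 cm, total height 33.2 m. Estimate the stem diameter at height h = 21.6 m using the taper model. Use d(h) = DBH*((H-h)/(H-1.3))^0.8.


Taper: d(h) = DBH * ((H - h) / (H - 1.3))^0.8
Numerator = H - h = 33.2 - 21.6 = 11.6 m
Denominator = H - 1.3 = 33.2 - 1.3 = 31.9 m
Ratio = 11.6 / 31.9 = 0.36364
d = 41.7 * 0.36364^0.8 = 18.6 cm

18.6


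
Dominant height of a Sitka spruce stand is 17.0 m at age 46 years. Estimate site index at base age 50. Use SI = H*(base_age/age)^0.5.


Formula: SI = H_dom * (base_age / age)^0.5
Age ratio = 50 / 46 = 1.08696
sqrt(age_ratio) = 1.04257
SI = 17.0 * 1.04257 = 17.7 m

17.7


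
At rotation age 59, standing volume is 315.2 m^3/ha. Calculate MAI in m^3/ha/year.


Formula: MAI = Total Volume / Stand Age
MAI = 315.2 m^3/ha / 59 years
MAI = 5.34 m^3/ha/year

5.34


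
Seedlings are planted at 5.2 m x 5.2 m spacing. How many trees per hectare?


Formula: TPH = 10000 m^2/ha / (spacing_x * spacing_y)
Area per tree = 5.2 m * 5.2 m = 27.04 m^2
TPH = 10000 / 27.04 = 370 trees/ha

370


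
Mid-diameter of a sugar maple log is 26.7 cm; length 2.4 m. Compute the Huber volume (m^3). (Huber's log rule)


Huber: V = Am * L,  Am = pi*(Dm/200)^2
Am = pi*(26.7/200)^2 = 0.05599 m^2
V = 0.05599*2.4 = 0.1344 m^3

0.1344


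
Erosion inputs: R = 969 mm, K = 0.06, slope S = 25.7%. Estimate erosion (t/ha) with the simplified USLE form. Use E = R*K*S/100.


Formula: E = R * K * S / 100  (simplified USLE)
R * K = 969 * 0.06 = 58.14
E = 58.14 * 25.7 / 100 = 14.94 t/ha

14.94


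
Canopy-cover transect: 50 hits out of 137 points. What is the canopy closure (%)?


Formula: Canopy closure = covered points / total points * 100
Closure = 50 / 137 * 100
Closure = 0.365 * 100 = 36.5%

36.5


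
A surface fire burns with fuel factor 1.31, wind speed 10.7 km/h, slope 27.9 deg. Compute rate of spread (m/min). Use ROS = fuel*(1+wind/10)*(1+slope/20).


Formula: ROS = fuel * (1 + wind/10) * (1 + slope/20)
Wind factor = 1 + 10.7/10 = 2.07
Slope factor = 1 + 27.9/20 = 2.395
ROS = 1.31 * 2.07 * 2.395 = 6.49 m/min

6.49


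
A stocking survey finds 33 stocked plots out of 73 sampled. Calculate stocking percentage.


Formula: Stocking % = stocked plots / total plots * 100
Stocking = 33 / 73 * 100
Stocking = 0.4521 * 100 = 45.2%

45.2


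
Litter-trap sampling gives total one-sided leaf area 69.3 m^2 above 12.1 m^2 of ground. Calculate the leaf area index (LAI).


Formula: LAI = total leaf area / ground area  (dimensionless)
LAI = 69.3 m^2 / 12.1 m^2
LAI = 5.73

5.73


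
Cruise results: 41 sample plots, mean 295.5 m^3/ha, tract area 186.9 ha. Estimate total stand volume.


Formula: Total Volume = Mean Volume per ha * Total Area
Total Volume = 295.5 m^3/ha * 186.9 ha
Total Volume = 55229 m^3

55229


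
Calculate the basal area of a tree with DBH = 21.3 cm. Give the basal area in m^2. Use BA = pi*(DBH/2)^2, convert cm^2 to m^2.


Formula: BA = pi * (DBH/2)^2 / 10000  (cm^2 to m^2)
Radius = DBH/2 = 21.3/2 = 10.65 cm
BA = pi * 10.65^2 / 10000
   = 356.3273 cm^2 / 10000
   = 0.0356 m^2

0.0356


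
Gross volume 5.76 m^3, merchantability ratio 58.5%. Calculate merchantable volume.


Formula: MV = V_total * (merchantable_pct / 100)
Merchantable fraction = 58.5% / 100 = 0.585
MV = 5.76 m^3 * 0.585 = 3.37 m^3

3.37


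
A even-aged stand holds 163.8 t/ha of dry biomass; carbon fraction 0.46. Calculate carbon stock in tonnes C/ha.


Formula: Carbon Stock = Biomass * Carbon Fraction
C = 163.8 t/ha * 0.46
C = 75.3 t C/ha

75.3


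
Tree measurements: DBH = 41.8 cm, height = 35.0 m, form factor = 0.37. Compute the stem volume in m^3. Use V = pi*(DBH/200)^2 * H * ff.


Formula: V = pi * (DBH/200)^2 * H * ff
Radius = DBH/200 = 41.8/200 = 0.209 m
Radius^2 = 0.209^2 = 0.043681 m^2
V = pi * 0.043681 * 35.0 * 0.37
V = 1.777 m^3

1.777


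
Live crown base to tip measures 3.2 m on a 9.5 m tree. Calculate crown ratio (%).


Formula: Crown Ratio = (Crown Length / Total Height) * 100
CR = (3.2 m / 9.5 m) * 100
CR = 0.3368 * 100 = 33.7%

33.7


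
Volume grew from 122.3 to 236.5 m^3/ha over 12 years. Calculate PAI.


Formula: PAI = (V_T2 - V_T1) / (T2 - T1)
Volume increment = 236.5 - 122.3 = 114.2 m^3/ha
PAI = 114.2 / 12 = 9.52 m^3/ha/year

9.52


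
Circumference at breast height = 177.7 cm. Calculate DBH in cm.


Formula: DBH = C / pi
DBH = 177.7 / pi
pi = 3.14159...
DBH = 56.6 cm

56.6


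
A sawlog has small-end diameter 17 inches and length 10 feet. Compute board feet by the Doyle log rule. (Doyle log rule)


Doyle: BF = (D - 4)^2 * L / 16
Adjusted diameter = 17 - 4 = 13 in
(D-4)^2 = 13^2 = 169
BF = 169 * 10 / 16 = 106 BF

106


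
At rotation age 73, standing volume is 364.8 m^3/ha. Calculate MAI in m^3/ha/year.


Formula: MAI = Total Volume / Stand Age
MAI = 364.8 m^3/ha / 73 years
MAI = 5.0 m^3/ha/year

5.0


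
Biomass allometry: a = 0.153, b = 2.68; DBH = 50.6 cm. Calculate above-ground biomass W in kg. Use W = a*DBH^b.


Formula: W = a * DBH^b  (allometric power law)
DBH^b = 50.6^2.68 = 36908.2442
W = 0.153 * 36908.2442 = 5647.0 kg

5647.0


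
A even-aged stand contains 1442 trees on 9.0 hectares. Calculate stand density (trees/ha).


Formula: Stand Density = N_trees / Area_ha
Density = 1442 trees / 9.0 ha
Density = 160 trees/ha

160


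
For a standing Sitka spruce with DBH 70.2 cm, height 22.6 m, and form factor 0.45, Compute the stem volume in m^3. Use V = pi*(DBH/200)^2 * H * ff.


Formula: V = pi * (DBH/200)^2 * H * ff
Radius = DBH/200 = 70.2/200 = 0.351 m
Radius^2 = 0.351^2 = 0.123201 m^2
V = pi * 0.123201 * 22.6 * 0.45
V = 3.936 m^3

3.936


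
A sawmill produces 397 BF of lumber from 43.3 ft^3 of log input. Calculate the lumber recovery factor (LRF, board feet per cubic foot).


Formula: LRF = Lumber Output (BF) / Log Input (ft^3)
LRF = 397 BF / 43.3 ft^3
LRF = 9.17 BF/ft^3

9.17


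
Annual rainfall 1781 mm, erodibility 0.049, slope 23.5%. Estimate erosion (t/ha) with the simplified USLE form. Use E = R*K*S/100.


Formula: E = R * K * S / 100  (simplified USLE)
R * K = 1781 * 0.049 = 87.269
E = 87.269 * 23.5 / 100 = 20.51 t/ha

20.51


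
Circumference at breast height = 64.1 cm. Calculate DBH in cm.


Formula: DBH = C / pi
DBH = 64.1 / pi
pi = 3.14159...
DBH = 20.4 cm

20.4


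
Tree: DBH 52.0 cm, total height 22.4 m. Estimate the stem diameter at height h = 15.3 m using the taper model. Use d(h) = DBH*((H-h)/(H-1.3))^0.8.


Taper: d(h) = DBH * ((H - h) / (H - 1.3))^0.8
Numerator = H - h = 22.4 - 15.3 = 7.1 m
Denominator = H - 1.3 = 22.4 - 1.3 = 21.1 m
Ratio = 7.1 / 21.1 = 0.33649
d = 52.0 * 0.33649^0.8 = 21.8 cm

21.8


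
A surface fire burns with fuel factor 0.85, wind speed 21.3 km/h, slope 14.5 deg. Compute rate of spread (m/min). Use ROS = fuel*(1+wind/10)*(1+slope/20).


Formula: ROS = fuel * (1 + wind/10) * (1 + slope/20)
Wind factor = 1 + 21.3/10 = 3.13
Slope factor = 1 + 14.5/20 = 1.725
ROS = 0.85 * 3.13 * 1.725 = 4.59 m/min

4.59


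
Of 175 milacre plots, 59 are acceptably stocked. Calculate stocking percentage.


Formula: Stocking % = stocked plots / total plots * 100
Stocking = 59 / 175 * 100
Stocking = 0.3371 * 100 = 33.7%

33.7


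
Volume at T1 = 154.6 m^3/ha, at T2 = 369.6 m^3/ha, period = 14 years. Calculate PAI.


Formula: PAI = (V_T2 - V_T1) / (T2 - T1)
Volume increment = 369.6 - 154.6 = 215.0 m^3/ha
PAI = 215.0 / 14 = 15.36 m^3/ha/year

15.36


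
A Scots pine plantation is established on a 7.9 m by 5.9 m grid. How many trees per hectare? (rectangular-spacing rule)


Formula: TPH = 10000 m^2/ha / (spacing_x * spacing_y)
Area per tree = 7.9 m * 5.9 m = 46.61 m^2
TPH = 10000 / 46.61 = 215 trees/ha

215


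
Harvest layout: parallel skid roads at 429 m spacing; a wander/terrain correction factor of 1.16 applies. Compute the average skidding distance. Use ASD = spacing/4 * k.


Formula: ASD = (spacing / 4) * correction
Uncorrected distance = spacing / 4 = 429 / 4 = 107.25 m
ASD = 107.25 * 1.16 = 124 m

124


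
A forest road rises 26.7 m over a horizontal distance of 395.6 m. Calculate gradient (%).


Formula: Gradient = rise / run * 100
Gradient = 26.7 / 395.6 * 100 = 6.7%

6.7


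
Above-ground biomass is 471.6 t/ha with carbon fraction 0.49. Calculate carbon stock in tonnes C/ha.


Formula: Carbon Stock = Biomass * Carbon Fraction
C = 471.6 t/ha * 0.49
C = 231.1 t C/ha

231.1


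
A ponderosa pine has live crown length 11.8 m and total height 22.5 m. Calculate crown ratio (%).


Formula: Crown Ratio = (Crown Length / Total Height) * 100
CR = (11.8 m / 22.5 m) * 100
CR = 0.5244 * 100 = 52.4%

52.4


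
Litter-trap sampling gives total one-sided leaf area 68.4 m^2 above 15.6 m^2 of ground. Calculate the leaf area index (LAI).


Formula: LAI = total leaf area / ground area  (dimensionless)
LAI = 68.4 m^2 / 15.6 m^2
LAI = 4.38

4.38


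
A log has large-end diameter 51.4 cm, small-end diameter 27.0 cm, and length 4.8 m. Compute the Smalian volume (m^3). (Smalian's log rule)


Smalian: V = (A1 + A2)/2 * L,  A = pi*(D/200)^2
A1 = pi*(51.4/200)^2 = 0.207499 m^2
A2 = pi*(27.0/200)^2 = 0.057256 m^2
V = (0.207499+0.057256)/2*4.8 = 0.6354 m^3

0.6354


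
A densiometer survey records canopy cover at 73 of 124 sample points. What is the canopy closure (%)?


Formula: Canopy closure = covered points / total points * 100
Closure = 73 / 124 * 100
Closure = 0.5887 * 100 = 58.9%

58.9


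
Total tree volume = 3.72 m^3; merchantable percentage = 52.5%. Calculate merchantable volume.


Formula: MV = V_total * (merchantable_pct / 100)
Merchantable fraction = 52.5% / 100 = 0.525
MV = 3.72 m^3 * 0.525 = 1.953 m^3

1.953


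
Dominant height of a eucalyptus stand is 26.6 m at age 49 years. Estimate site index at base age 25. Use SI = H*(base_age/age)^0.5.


Formula: SI = H_dom * (base_age / age)^0.5
Age ratio = 25 / 49 = 0.5102
sqrt(age_ratio) = 0.71429
SI = 26.6 * 0.71429 = 19.0 m

19.0


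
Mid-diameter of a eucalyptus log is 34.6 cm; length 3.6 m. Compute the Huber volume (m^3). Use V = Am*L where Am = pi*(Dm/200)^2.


Huber: V = Am * L,  Am = pi*(Dm/200)^2
Am = pi*(34.6/200)^2 = 0.094025 m^2
V = 0.094025*3.6 = 0.3385 m^3

0.3385


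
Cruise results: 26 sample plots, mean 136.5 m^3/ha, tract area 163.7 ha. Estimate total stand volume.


Formula: Total Volume = Mean Volume per ha * Total Area
Total Volume = 136.5 m^3/ha * 163.7 ha
Total Volume = 22345 m^3

22345


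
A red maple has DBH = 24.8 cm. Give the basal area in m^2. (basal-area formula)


Formula: BA = pi * (DBH/2)^2 / 10000  (cm^2 to m^2)
Radius = DBH/2 = 24.8/2 = 12.4 cm
BA = pi * 12.4^2 / 10000
   = 483.0513 cm^2 / 10000
   = 0.0483 m^2

0.0483


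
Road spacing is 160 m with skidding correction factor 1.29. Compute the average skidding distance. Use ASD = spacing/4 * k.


Formula: ASD = (spacing / 4) * correction
Uncorrected distance = spacing / 4 = 160 / 4 = 40 m
ASD = 40 * 1.29 = 52 m

52


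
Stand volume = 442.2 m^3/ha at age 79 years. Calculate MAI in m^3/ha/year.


Formula: MAI = Total Volume / Stand Age
MAI = 442.2 m^3/ha / 79 years
MAI = 5.6 m^3/ha/year

5.6


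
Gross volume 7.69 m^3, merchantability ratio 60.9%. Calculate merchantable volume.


Formula: MV = V_total * (merchantable_pct / 100)
Merchantable fraction = 60.9% / 100 = 0.609
MV = 7.69 m^3 * 0.609 = 4.683 m^3

4.683


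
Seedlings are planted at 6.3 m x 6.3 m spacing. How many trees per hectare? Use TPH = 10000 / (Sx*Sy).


Formula: TPH = 10000 m^2/ha / (spacing_x * spacing_y)
Area per tree = 6.3 m * 6.3 m = 39.69 m^2
TPH = 10000 / 39.69 = 252 trees/ha

252


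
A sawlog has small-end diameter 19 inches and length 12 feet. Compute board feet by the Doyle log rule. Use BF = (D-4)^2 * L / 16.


Doyle: BF = (D - 4)^2 * L / 16
Adjusted diameter = 19 - 4 = 15 in
(D-4)^2 = 15^2 = 225
BF = 225 * 12 / 16 = 169 BF

169


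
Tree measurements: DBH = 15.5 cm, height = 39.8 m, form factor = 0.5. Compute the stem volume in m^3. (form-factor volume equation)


Formula: V = pi * (DBH/200)^2 * H * ff
Radius = DBH/200 = 15.5/200 = 0.0775 m
Radius^2 = 0.0775^2 = 0.00600625 m^2
V = pi * 0.00600625 * 39.8 * 0.5
V = 0.375 m^3

0.375


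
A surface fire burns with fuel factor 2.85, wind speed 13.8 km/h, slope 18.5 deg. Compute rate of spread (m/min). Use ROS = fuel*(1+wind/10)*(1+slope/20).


Formula: ROS = fuel * (1 + wind/10) * (1 + slope/20)
Wind factor = 1 + 13.8/10 = 2.38
Slope factor = 1 + 18.5/20 = 1.925
ROS = 2.85 * 2.38 * 1.925 = 13.06 m/min

13.06


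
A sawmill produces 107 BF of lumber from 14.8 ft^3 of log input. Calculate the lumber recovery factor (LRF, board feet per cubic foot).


Formula: LRF = Lumber Output (BF) / Log Input (ft^3)
LRF = 107 BF / 14.8 ft^3
LRF = 7.23 BF/ft^3

7.23


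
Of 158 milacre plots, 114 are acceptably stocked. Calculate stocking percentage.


Formula: Stocking % = stocked plots / total plots * 100
Stocking = 114 / 158 * 100
Stocking = 0.7215 * 100 = 72.2%

72.2


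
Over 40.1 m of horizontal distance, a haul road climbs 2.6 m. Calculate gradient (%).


Formula: Gradient = rise / run * 100
Gradient = 2.6 / 40.1 * 100 = 6.5%

6.5


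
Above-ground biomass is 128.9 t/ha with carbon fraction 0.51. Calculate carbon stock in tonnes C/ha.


Formula: Carbon Stock = Biomass * Carbon Fraction
C = 128.9 t/ha * 0.51
C = 65.7 t C/ha

65.7


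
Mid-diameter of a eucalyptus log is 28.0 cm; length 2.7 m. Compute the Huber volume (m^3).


Huber: V = Am * L,  Am = pi*(Dm/200)^2
Am = pi*(28.0/200)^2 = 0.061575 m^2
V = 0.061575*2.7 = 0.1663 m^3

0.1663


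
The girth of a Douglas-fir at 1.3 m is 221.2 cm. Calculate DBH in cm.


Formula: DBH = C / pi
DBH = 221.2 / pi
pi = 3.14159...
DBH = 70.4 cm

70.4


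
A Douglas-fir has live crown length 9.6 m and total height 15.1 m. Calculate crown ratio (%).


Formula: Crown Ratio = (Crown Length / Total Height) * 100
CR = (9.6 m / 15.1 m) * 100
CR = 0.6358 * 100 = 63.6%

63.6


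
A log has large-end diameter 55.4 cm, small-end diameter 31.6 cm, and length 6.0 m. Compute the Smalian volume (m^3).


Smalian: V = (A1 + A2)/2 * L,  A = pi*(D/200)^2
A1 = pi*(55.4/200)^2 = 0.241051 m^2
A2 = pi*(31.6/200)^2 = 0.078427 m^2
V = (0.241051+0.078427)/2*6.0 = 0.9584 m^3

0.9584


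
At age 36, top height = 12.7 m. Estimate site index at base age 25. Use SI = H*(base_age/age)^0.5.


Formula: SI = H_dom * (base_age / age)^0.5
Age ratio = 25 / 36 = 0.69444
sqrt(age_ratio) = 0.83333
SI = 12.7 * 0.83333 = 10.6 m

10.6


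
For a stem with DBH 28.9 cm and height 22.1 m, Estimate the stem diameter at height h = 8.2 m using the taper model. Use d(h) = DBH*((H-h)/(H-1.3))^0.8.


Taper: d(h) = DBH * ((H - h) / (H - 1.3))^0.8
Numerator = H - h = 22.1 - 8.2 = 13.9 m
Denominator = H - 1.3 = 22.1 - 1.3 = 20.8 m
Ratio = 13.9 / 20.8 = 0.66827
d = 28.9 * 0.66827^0.8 = 20.9 cm

20.9


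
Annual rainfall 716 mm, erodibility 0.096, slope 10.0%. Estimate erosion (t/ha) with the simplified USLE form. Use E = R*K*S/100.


Formula: E = R * K * S / 100  (simplified USLE)
R * K = 716 * 0.096 = 68.736
E = 68.736 * 10.0 / 100 = 6.87 t/ha

6.87


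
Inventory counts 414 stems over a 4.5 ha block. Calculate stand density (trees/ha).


Formula: Stand Density = N_trees / Area_ha
Density = 414 trees / 4.5 ha
Density = 92 trees/ha

92


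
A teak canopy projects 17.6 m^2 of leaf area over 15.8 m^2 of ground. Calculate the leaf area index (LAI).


Formula: LAI = total leaf area / ground area  (dimensionless)
LAI = 17.6 m^2 / 15.8 m^2
LAI = 1.11

1.11


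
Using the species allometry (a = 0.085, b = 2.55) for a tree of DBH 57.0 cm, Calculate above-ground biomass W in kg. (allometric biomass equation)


Formula: W = a * DBH^b  (allometric power law)
DBH^b = 57.0^2.55 = 30024.8525
W = 0.085 * 30024.8525 = 2552.1 kg

2552.1


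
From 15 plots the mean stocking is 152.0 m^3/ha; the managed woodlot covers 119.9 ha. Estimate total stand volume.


Formula: Total Volume = Mean Volume per ha * Total Area
Total Volume = 152.0 m^3/ha * 119.9 ha
Total Volume = 18225 m^3

18225


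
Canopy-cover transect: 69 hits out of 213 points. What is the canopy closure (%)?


Formula: Canopy closure = covered points / total points * 100
Closure = 69 / 213 * 100
Closure = 0.3239 * 100 = 32.4%

32.4


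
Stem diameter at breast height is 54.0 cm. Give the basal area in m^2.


Formula: BA = pi * (DBH/2)^2 / 10000  (cm^2 to m^2)
Radius = DBH/2 = 54.0/2 = 27.0 cm
BA = pi * 27.0^2 / 10000
   = 2290.221 cm^2 / 10000
   = 0.229 m^2

0.229


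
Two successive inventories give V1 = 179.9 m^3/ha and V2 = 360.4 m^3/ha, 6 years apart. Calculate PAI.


Formula: PAI = (V_T2 - V_T1) / (T2 - T1)
Volume increment = 360.4 - 179.9 = 180.5 m^3/ha
PAI = 180.5 / 6 = 30.08 m^3/ha/year

30.08


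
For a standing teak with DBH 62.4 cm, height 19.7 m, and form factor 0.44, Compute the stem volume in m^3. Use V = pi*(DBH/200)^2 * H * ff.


Formula: V = pi * (DBH/200)^2 * H * ff
Radius = DBH/200 = 62.4/200 = 0.312 m
Radius^2 = 0.312^2 = 0.097344 m^2
V = pi * 0.097344 * 19.7 * 0.44
V = 2.651 m^3

2.651
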